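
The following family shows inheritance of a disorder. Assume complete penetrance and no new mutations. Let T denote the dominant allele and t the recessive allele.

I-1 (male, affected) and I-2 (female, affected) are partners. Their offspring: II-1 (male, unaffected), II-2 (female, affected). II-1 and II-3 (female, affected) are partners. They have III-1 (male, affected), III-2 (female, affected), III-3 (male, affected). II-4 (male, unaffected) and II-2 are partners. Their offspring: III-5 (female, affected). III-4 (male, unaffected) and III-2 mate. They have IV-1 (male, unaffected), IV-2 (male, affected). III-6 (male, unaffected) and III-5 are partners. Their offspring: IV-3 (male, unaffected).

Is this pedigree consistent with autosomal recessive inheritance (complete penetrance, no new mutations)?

No

Under autosomal recessive, II-1 (unaffected, male) cannot arise from I-1 (affected) × I-2 (affected).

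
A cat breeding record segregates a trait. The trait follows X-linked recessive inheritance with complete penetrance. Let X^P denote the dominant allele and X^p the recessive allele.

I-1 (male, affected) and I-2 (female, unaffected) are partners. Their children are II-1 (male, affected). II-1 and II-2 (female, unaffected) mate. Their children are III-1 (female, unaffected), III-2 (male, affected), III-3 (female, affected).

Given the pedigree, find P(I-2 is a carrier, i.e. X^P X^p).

1

I-2 is unaffected so carries P and passed p to II-1 (X^p Y), so I-2 is X^P X^p, giving P(X^P X^p) = 1.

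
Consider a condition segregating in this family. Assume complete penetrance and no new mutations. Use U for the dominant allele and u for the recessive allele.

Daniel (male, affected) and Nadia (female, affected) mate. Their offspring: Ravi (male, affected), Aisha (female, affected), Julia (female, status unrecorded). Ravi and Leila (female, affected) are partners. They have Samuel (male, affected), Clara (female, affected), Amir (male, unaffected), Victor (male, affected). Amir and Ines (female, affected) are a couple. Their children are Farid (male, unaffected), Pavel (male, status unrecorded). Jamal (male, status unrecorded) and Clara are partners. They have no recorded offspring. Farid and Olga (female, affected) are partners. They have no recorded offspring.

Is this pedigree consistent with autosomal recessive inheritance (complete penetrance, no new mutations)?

Under autosomal recessive, Amir (unaffected, male) cannot arise from Ravi (affected) × Leila (affected).

No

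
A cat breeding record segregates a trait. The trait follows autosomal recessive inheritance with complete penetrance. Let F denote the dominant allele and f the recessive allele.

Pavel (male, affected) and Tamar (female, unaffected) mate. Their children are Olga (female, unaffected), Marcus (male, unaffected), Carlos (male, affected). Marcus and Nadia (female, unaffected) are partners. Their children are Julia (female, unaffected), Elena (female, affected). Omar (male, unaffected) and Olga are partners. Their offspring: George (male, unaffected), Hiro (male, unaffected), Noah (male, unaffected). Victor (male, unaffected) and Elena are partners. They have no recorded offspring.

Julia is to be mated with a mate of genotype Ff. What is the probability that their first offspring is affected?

Marcus is unaffected so carries F and received f from Pavel (ff), so Marcus is Ff.
Nadia is unaffected so carries F and passed f to Elena (ff), so Nadia is Ff.
Julia is an unaffected offspring of Marcus (Ff) × Nadia (Ff), whose cross gives 1/4 FF : 1/2 Ff : 1/4 ff; conditioning on being unaffected, Julia is FF with probability 1/3, Ff with probability 2/3.
Summing over parental genotype combinations, P(offspring is affected) = 2/3·1/4 = 1/6.

1/6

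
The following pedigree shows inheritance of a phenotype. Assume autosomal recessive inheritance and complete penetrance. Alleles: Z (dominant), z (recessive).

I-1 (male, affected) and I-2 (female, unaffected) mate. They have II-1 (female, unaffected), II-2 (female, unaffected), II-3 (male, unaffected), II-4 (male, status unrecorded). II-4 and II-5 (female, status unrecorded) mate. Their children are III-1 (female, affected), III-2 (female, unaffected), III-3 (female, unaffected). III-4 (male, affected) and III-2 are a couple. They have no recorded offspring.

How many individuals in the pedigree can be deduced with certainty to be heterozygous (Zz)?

Obligate heterozygotes: II-1 is unaffected so carries Z and received z from I-1 (zz), so II-1 is Zz; II-2 is unaffected so carries Z and received z from I-1 (zz), so II-2 is Zz; II-3 is unaffected so carries Z and received z from I-1 (zz), so II-3 is Zz.
Every other individual is either homozygous by phenotype or has at least one consistent homozygous assignment, so the count is 3.

3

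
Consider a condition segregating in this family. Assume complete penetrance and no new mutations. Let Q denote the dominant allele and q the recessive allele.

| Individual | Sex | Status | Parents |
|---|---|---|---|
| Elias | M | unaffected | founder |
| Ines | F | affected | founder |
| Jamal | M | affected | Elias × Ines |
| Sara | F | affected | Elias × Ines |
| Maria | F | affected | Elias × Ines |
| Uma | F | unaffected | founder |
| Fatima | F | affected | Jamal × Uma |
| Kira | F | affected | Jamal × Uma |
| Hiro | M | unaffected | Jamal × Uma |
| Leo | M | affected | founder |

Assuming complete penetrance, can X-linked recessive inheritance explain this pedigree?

No

Under X-linked recessive, Sara (affected, female) cannot arise from Elias (unaffected) × Ines (affected).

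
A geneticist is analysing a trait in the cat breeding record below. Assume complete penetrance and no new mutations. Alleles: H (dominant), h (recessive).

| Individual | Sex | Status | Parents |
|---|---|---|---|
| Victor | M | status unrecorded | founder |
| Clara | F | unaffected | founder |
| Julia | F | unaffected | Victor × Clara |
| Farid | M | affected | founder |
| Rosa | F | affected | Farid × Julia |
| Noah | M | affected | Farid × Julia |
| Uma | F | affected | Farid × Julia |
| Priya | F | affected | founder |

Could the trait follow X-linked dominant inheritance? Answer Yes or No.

Under X-linked dominant, Noah (affected, male) cannot arise from Farid (affected) × Julia (unaffected).

No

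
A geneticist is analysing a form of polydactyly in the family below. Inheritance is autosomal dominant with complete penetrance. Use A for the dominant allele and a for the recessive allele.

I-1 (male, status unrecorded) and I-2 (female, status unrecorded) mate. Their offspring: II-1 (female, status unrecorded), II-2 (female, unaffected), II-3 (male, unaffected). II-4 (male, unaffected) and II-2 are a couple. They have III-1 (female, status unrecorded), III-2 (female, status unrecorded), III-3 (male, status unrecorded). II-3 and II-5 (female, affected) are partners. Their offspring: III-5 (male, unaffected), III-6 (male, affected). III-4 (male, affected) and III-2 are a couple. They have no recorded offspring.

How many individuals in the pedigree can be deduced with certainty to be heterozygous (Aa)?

2

Obligate heterozygotes: II-5 is affected so carries A and passed a to III-5 (aa), so II-5 is Aa; III-6 is affected so carries A and received a from II-3 (aa), so III-6 is Aa.
Every other individual is either homozygous by phenotype or has at least one consistent homozygous assignment, so the count is 2.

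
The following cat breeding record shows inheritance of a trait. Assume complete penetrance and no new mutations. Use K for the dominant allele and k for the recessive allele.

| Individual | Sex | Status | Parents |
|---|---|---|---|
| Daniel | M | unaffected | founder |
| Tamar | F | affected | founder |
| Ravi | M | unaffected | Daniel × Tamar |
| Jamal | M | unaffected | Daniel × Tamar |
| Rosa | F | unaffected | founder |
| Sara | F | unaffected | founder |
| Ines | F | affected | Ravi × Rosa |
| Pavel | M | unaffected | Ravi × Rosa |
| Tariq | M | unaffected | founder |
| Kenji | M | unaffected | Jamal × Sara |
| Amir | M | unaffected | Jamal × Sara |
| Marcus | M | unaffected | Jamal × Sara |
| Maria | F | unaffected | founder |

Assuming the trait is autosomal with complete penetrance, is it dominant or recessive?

Ravi and Rosa are both unaffected yet have an affected child Ines. Under dominance, an affected child requires at least one affected parent, so the trait cannot be dominant.

recessive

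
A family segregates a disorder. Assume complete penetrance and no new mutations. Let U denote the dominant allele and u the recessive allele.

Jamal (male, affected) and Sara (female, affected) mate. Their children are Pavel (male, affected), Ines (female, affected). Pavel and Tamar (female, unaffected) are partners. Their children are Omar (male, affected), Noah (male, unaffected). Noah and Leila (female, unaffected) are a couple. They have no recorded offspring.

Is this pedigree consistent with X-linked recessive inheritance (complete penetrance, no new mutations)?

A consistent assignment under X-linked recessive exists: Jamal X^u Y, Sara X^u X^u, Pavel X^u Y, Ines X^u X^u, Tamar X^U X^u, Omar X^u Y, Noah X^U Y, Leila X^U X^U.
In this assignment every recorded phenotype matches its genotype and every non-founder's genotype is obtainable from its parents' genotypes, so the pedigree is consistent.

Yes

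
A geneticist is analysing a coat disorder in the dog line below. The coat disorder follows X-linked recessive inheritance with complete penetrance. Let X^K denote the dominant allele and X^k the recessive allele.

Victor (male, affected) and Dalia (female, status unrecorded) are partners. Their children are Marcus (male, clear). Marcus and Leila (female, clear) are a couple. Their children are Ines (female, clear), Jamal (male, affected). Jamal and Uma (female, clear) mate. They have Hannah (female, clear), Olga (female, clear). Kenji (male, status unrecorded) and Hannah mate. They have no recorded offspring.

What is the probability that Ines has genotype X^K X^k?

Marcus is clear, so Marcus is X^K Y.
Leila is clear so carries K and passed k to Jamal (X^k Y), so Leila is X^K X^k.
Their cross gives offspring ratios 1/2 X^K X^K : 1/2 X^K X^k. Conditioning on Ines being clear, P(X^K X^k) = 1/2 / 1 = 1/2.

1/2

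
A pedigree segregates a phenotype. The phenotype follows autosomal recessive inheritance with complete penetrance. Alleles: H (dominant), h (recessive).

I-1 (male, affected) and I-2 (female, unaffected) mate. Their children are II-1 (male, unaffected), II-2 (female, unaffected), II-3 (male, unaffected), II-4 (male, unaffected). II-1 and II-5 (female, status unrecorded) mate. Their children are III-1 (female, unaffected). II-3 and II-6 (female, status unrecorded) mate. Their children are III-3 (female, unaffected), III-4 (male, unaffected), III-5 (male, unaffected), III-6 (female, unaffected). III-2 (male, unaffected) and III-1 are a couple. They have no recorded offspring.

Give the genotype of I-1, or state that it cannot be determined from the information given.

I-1 is affected, so I-1 is hh.

hh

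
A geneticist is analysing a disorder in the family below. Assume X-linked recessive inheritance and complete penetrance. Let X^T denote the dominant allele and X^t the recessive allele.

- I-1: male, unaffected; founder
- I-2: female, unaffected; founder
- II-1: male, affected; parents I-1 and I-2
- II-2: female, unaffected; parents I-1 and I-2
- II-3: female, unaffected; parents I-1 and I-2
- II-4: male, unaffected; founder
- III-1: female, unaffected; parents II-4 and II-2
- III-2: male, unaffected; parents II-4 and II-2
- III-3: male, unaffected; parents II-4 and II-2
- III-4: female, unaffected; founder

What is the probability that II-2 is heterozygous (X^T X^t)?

I-1 is unaffected, so I-1 is X^T Y.
I-2 is unaffected so carries T and passed t to II-1 (X^t Y), so I-2 is X^T X^t.
Their cross gives offspring ratios 1/2 X^T X^T : 1/2 X^T X^t. Conditioning on II-2 being unaffected, P(X^T X^t) = 1/2 / 1 = 1/2 before taking II-2's own offspring into account.
II-4 is unaffected, so II-4 is X^T Y.
Now use II-2's offspring. Probability of each recorded status — unaffected son III-2: 1/2 if II-2 is X^T X^t, 1 if X^T X^T; unaffected son III-3: 1/2 if II-2 is X^T X^t, 1 if X^T X^T. (III-1: equally likely either way, so uninformative.)
Bayes: P(X^T X^t) = 1/2·1/4 / (1/2·1/4 + 1/2·1) = 1/5.

1/5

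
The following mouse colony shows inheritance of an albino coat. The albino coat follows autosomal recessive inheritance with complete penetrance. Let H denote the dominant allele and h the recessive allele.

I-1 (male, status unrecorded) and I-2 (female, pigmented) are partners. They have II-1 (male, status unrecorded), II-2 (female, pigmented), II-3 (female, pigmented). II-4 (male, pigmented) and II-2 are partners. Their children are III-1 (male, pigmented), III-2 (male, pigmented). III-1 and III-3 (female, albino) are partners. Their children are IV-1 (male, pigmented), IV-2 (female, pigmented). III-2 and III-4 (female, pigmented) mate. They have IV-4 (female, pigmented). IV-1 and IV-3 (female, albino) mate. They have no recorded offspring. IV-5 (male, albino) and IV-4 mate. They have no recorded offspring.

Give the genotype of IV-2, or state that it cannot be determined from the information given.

Hh

From phenotype alone, IV-2 is HH or Hh.
IV-2 is pigmented so carries H and received h from III-3 (hh), so IV-2 is Hh.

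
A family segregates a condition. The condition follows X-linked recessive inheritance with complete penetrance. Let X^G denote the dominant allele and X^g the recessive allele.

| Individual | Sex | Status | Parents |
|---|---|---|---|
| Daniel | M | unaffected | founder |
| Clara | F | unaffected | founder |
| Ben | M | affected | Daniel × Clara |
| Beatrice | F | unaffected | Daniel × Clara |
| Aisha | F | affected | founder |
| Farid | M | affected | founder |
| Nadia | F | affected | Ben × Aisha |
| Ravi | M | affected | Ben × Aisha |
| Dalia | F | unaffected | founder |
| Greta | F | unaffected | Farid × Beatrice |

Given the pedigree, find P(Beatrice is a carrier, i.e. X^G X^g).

Daniel is unaffected, so Daniel is X^G Y.
Clara is unaffected so carries G and passed g to Ben (X^g Y), so Clara is X^G X^g.
Their cross gives offspring ratios 1/2 X^G X^G : 1/2 X^G X^g. Conditioning on Beatrice being unaffected, P(X^G X^g) = 1/2 / 1 = 1/2 before taking Beatrice's own offspring into account.
Farid is affected, so Farid is X^g Y.
Now use Beatrice's offspring. Probability of each recorded status — unaffected daughter Greta: 1/2 if Beatrice is X^G X^g, 1 if X^G X^G.
Bayes: P(X^G X^g) = 1/2·1/2 / (1/2·1/2 + 1/2·1) = 1/3.

1/3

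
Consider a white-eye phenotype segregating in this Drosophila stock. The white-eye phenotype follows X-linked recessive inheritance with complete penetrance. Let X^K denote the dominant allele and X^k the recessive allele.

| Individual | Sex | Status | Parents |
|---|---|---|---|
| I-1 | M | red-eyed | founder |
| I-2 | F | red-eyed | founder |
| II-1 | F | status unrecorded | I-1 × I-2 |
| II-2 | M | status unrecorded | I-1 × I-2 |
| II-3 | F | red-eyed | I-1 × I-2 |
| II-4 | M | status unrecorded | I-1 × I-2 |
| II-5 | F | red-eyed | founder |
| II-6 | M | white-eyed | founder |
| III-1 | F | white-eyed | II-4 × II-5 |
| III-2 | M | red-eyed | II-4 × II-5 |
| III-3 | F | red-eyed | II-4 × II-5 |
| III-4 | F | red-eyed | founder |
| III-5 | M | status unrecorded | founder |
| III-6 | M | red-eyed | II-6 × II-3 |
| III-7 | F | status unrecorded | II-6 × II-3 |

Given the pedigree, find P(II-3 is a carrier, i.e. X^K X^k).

I-1 is red-eyed, so I-1 is X^K Y.
I-2 is red-eyed so carries K and passed k to II-4 (X^k Y), so I-2 is X^K X^k.
Their cross gives offspring ratios 1/2 X^K X^K : 1/2 X^K X^k. Conditioning on II-3 being red-eyed, P(X^K X^k) = 1/2 / 1 = 1/2 before taking II-3's own offspring into account.
II-6 is white-eyed, so II-6 is X^k Y.
Now use II-3's offspring. Probability of each recorded status — red-eyed son III-6: 1/2 if II-3 is X^K X^k, 1 if X^K X^K. (III-7: equally likely either way, so uninformative.)
Bayes: P(X^K X^k) = 1/2·1/2 / (1/2·1/2 + 1/2·1) = 1/3.

1/3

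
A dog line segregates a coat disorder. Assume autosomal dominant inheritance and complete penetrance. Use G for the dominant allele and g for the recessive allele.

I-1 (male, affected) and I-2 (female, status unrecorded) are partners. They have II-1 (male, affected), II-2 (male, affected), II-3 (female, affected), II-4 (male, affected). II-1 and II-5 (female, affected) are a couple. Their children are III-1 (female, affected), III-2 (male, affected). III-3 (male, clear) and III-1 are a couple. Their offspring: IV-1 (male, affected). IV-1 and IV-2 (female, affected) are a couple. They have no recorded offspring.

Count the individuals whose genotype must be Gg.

Obligate heterozygotes: IV-1 is affected so carries G and received g from III-3 (gg), so IV-1 is Gg.
Every other individual is either homozygous by phenotype or has at least one consistent homozygous assignment, so the count is 1.

1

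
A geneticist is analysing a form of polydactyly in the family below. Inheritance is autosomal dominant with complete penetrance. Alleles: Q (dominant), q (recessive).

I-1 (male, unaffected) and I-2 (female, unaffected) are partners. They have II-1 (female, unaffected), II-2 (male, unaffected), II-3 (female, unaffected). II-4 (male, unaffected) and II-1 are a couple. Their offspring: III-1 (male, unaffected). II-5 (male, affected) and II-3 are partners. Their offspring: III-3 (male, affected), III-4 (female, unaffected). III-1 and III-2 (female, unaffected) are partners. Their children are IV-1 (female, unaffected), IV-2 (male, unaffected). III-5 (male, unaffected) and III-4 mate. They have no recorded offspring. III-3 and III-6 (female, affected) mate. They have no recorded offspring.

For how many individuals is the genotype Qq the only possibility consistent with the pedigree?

Obligate heterozygotes: II-5 is affected so carries Q and passed q to III-4 (qq), so II-5 is Qq; III-3 is affected so carries Q and received q from II-3 (qq), so III-3 is Qq.
Every other individual is either homozygous by phenotype or has at least one consistent homozygous assignment, so the count is 2.

2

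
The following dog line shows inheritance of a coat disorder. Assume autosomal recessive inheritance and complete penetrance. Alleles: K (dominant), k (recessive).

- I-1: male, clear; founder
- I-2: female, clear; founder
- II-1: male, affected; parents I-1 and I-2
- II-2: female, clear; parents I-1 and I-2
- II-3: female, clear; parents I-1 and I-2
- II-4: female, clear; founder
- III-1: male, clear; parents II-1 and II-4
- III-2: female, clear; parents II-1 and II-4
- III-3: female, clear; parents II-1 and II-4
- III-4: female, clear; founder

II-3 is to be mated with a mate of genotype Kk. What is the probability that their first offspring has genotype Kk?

I-1 is clear so carries K and passed k to II-1 (kk), so I-1 is Kk.
I-2 is clear so carries K and passed k to II-1 (kk), so I-2 is Kk.
II-3 is a clear offspring of I-1 (Kk) × I-2 (Kk), whose cross gives 1/4 KK : 1/2 Kk : 1/4 kk; conditioning on being clear, II-3 is KK with probability 1/3, Kk with probability 2/3.
Summing over parental genotype combinations, P(offspring has genotype Kk) = 1/3·1/2 + 2/3·1/2 = 1/2.

1/2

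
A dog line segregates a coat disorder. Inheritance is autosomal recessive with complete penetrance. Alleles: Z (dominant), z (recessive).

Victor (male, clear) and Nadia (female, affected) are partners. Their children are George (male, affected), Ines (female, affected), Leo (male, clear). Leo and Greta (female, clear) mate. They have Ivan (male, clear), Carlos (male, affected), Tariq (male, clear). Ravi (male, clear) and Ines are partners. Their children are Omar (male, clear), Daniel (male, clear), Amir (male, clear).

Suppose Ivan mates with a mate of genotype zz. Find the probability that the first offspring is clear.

Leo is clear so carries Z and received z from Nadia (zz), so Leo is Zz.
Greta is clear so carries Z and passed z to Carlos (zz), so Greta is Zz.
Ivan is a clear offspring of Leo (Zz) × Greta (Zz), whose cross gives 1/4 ZZ : 1/2 Zz : 1/4 zz; conditioning on being clear, Ivan is ZZ with probability 1/3, Zz with probability 2/3.
Summing over parental genotype combinations, P(offspring is clear) = 1/3·1 + 2/3·1/2 = 2/3.

2/3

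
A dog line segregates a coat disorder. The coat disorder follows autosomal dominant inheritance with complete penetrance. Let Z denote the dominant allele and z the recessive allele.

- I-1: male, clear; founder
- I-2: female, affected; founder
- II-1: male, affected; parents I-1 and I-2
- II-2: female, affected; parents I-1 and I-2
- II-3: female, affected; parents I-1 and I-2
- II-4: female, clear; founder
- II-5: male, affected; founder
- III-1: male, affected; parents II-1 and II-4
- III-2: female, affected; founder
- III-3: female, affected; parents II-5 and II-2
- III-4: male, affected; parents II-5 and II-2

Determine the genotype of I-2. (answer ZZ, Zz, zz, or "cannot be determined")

cannot be determined

I-2's phenotype allows ZZ or Zz, and no parent or child forces a single allele at both positions; consistent genotype assignments exist with I-2 as ZZ or Zz.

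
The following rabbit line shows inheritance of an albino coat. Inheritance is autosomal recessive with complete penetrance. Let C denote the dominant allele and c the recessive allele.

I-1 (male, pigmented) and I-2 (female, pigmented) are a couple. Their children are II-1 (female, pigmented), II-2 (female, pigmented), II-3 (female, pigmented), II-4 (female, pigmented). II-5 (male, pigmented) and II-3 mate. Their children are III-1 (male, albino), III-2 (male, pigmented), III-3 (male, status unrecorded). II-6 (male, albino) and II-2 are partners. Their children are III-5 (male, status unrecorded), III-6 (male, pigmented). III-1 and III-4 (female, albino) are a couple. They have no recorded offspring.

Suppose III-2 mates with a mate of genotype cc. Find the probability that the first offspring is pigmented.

2/3

II-5 is pigmented so carries C and passed c to III-1 (cc), so II-5 is Cc.
II-3 is pigmented so carries C and passed c to III-1 (cc), so II-3 is Cc.
III-2 is a pigmented offspring of II-5 (Cc) × II-3 (Cc), whose cross gives 1/4 CC : 1/2 Cc : 1/4 cc; conditioning on being pigmented, III-2 is CC with probability 1/3, Cc with probability 2/3.
Summing over parental genotype combinations, P(offspring is pigmented) = 1/3·1 + 2/3·1/2 = 2/3.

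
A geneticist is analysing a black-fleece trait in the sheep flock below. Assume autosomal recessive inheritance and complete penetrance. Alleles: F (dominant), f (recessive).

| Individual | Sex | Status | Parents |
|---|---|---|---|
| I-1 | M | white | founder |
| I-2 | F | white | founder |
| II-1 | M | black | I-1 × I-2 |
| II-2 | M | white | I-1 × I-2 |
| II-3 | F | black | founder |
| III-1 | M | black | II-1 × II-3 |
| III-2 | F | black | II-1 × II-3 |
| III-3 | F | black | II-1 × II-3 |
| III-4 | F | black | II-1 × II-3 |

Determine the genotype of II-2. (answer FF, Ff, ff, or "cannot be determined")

II-2's phenotype allows FF or Ff, and no parent or child forces a single allele at both positions; consistent genotype assignments exist with II-2 as FF or Ff.

cannot be determined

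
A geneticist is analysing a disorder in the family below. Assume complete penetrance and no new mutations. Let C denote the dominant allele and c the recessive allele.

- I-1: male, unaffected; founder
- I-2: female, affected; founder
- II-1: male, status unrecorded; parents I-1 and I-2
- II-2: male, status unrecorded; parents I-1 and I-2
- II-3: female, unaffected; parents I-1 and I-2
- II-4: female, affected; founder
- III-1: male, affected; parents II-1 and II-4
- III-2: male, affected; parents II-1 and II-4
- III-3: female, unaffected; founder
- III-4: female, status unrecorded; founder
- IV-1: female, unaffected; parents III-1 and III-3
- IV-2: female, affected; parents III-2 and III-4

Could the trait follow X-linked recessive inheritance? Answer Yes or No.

Yes

A consistent assignment under X-linked recessive exists: I-1 X^C Y, I-2 X^c X^c, II-1 X^c Y, II-2 X^c Y, II-3 X^C X^c, II-4 X^c X^c, III-1 X^c Y, III-2 X^c Y, III-3 X^C X^C, III-4 X^C X^c, IV-1 X^C X^c, IV-2 X^c X^c.
In this assignment every recorded phenotype matches its genotype and every non-founder's genotype is obtainable from its parents' genotypes, so the pedigree is consistent.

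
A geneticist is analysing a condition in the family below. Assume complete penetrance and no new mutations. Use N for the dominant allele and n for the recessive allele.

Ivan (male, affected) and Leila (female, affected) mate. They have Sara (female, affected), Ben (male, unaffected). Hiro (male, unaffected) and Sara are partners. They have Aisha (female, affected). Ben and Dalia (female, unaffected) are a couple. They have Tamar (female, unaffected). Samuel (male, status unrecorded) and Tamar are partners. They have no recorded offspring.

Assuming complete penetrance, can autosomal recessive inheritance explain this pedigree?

No

Under autosomal recessive, Ben (unaffected, male) cannot arise from Ivan (affected) × Leila (affected).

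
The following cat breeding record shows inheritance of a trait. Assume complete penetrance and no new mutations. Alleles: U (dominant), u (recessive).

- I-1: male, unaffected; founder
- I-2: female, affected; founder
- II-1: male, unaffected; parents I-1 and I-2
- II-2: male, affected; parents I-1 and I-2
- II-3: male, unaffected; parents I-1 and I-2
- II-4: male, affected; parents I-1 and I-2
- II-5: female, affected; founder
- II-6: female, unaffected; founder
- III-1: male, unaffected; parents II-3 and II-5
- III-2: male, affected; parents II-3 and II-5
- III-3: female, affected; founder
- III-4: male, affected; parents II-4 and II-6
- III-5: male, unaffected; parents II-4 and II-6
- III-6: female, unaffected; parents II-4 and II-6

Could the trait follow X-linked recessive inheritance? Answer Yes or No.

Under X-linked recessive, II-1 (unaffected, male) cannot arise from I-1 (unaffected) × I-2 (affected).

No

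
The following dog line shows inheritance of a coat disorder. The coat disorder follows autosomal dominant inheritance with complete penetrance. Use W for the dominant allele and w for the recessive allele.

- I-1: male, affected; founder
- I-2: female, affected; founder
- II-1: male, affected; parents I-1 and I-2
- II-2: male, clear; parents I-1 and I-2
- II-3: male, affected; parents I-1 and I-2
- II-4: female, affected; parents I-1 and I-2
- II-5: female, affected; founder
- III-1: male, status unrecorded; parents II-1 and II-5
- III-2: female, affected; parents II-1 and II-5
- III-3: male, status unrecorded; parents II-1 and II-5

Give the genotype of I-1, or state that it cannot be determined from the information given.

Ww

From phenotype alone, I-1 is WW or Ww.
I-1 is affected so carries W and passed w to II-2 (ww), so I-1 is Ww.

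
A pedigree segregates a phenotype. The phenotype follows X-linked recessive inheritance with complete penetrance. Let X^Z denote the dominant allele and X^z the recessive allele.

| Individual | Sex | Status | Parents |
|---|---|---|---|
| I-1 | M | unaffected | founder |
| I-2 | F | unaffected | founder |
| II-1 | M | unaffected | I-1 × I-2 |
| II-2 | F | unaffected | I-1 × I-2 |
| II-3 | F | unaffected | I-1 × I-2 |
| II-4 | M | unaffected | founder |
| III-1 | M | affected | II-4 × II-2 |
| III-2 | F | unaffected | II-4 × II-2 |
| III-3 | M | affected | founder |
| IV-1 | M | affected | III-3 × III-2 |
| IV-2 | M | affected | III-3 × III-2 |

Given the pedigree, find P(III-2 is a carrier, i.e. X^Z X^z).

III-2 is unaffected so carries Z and passed z to IV-1 (X^z Y), so III-2 is X^Z X^z, giving P(X^Z X^z) = 1.

1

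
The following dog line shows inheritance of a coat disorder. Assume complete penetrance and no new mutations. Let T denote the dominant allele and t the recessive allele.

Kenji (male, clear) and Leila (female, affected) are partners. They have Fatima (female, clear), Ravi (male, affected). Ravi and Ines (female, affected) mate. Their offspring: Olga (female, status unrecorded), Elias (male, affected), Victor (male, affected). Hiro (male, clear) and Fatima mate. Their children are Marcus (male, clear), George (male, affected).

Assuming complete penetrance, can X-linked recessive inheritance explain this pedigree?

Yes

A consistent assignment under X-linked recessive exists: Kenji X^T Y, Leila X^t X^t, Fatima X^T X^t, Ravi X^t Y, Ines X^t X^t, Hiro X^T Y, Olga X^t X^t, Elias X^t Y, Victor X^t Y, Marcus X^T Y, George X^t Y.
In this assignment every recorded phenotype matches its genotype and every non-founder's genotype is obtainable from its parents' genotypes, so the pedigree is consistent.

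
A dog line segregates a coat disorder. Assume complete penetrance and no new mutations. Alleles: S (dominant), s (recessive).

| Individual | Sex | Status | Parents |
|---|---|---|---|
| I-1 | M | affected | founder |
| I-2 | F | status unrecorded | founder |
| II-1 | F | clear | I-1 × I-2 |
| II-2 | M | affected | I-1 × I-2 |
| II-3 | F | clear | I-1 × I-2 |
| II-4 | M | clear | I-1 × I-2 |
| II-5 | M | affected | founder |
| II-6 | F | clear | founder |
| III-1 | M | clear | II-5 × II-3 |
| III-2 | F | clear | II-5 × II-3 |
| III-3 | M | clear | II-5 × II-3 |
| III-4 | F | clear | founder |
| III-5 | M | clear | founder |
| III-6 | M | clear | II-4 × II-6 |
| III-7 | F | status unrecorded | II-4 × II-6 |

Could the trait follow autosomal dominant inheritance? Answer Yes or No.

A consistent assignment under autosomal dominant exists: I-1 Ss, I-2 Ss, II-1 ss, II-2 SS, II-3 ss, II-4 ss, II-5 Ss, II-6 ss, III-1 ss, III-2 ss, III-3 ss, III-4 ss, III-5 ss, III-6 ss, III-7 ss.
In this assignment every recorded phenotype matches its genotype and every non-founder's genotype is obtainable from its parents' genotypes, so the pedigree is consistent.

Yes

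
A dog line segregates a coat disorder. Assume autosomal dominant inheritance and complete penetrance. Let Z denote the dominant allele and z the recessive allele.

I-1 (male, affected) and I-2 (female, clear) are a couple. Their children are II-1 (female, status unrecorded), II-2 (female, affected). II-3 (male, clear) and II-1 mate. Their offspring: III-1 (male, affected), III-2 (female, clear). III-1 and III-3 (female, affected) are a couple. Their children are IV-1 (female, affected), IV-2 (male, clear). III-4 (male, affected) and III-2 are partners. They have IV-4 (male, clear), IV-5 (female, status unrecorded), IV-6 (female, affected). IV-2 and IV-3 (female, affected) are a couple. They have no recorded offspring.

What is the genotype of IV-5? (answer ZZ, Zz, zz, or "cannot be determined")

cannot be determined

IV-5's phenotype is unrecorded, and no parent or child forces a single allele at both positions; consistent genotype assignments exist with IV-5 as Zz or zz.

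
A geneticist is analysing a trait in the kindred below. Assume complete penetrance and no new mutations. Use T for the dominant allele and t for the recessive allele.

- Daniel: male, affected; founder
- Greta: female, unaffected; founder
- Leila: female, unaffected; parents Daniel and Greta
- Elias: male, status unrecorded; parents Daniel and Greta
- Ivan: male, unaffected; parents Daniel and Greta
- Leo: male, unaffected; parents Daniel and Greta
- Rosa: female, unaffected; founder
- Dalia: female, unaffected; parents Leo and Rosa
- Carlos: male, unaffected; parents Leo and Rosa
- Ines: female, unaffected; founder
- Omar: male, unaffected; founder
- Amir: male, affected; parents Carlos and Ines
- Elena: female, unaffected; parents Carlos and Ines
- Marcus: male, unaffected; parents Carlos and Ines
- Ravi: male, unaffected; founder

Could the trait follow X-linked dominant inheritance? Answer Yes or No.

Under X-linked dominant, Leila (unaffected, female) cannot arise from Daniel (affected) × Greta (unaffected).

No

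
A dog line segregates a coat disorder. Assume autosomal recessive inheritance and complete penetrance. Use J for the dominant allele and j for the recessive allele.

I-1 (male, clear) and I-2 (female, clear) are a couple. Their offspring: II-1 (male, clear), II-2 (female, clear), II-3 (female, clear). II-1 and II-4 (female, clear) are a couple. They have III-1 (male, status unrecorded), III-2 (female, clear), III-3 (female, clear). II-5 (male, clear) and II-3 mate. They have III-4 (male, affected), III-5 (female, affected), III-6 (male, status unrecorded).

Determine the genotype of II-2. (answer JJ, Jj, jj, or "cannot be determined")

II-2's phenotype allows JJ or Jj, and no parent or child forces a single allele at both positions; consistent genotype assignments exist with II-2 as JJ or Jj.

cannot be determined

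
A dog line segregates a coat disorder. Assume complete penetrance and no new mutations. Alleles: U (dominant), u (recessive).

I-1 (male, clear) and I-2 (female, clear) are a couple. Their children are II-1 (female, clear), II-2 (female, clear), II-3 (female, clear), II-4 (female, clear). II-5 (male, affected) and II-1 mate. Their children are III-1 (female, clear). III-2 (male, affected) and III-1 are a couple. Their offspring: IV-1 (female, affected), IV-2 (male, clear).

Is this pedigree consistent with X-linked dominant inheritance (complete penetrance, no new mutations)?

Under X-linked dominant, III-1 (clear, female) cannot arise from II-5 (affected) × II-1 (clear).

No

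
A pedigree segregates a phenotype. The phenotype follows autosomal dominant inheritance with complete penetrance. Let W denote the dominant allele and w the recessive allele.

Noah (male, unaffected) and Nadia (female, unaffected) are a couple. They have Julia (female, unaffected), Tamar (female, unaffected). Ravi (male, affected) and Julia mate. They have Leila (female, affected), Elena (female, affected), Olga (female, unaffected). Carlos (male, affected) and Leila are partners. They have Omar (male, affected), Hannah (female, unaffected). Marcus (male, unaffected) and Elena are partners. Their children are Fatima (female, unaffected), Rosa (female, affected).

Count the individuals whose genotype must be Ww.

5

Obligate heterozygotes: Ravi is affected so carries W and passed w to Olga (ww), so Ravi is Ww; Leila is affected so carries W and received w from Julia (ww), so Leila is Ww; Elena is affected so carries W and received w from Julia (ww), so Elena is Ww; Carlos is affected so carries W and passed w to Hannah (ww), so Carlos is Ww; Rosa is affected so carries W and received w from Marcus (ww), so Rosa is Ww.
Every other individual is either homozygous by phenotype or has at least one consistent homozygous assignment, so the count is 5.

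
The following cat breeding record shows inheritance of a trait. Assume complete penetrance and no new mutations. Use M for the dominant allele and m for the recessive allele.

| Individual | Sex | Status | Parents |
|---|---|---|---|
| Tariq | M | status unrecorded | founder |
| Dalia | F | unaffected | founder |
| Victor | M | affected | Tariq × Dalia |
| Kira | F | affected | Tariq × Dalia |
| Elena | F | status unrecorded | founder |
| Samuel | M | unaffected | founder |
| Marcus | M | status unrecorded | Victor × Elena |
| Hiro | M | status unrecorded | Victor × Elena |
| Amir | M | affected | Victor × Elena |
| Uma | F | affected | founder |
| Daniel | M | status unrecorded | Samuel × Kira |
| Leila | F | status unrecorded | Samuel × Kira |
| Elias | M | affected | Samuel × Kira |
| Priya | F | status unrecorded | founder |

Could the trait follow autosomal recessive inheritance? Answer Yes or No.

A consistent assignment under autosomal recessive exists: Tariq Mm, Dalia Mm, Victor mm, Kira mm, Elena Mm, Samuel Mm, Marcus Mm, Hiro Mm, Amir mm, Uma mm, Daniel Mm, Leila Mm, Elias mm, Priya MM.
In this assignment every recorded phenotype matches its genotype and every non-founder's genotype is obtainable from its parents' genotypes, so the pedigree is consistent.

Yes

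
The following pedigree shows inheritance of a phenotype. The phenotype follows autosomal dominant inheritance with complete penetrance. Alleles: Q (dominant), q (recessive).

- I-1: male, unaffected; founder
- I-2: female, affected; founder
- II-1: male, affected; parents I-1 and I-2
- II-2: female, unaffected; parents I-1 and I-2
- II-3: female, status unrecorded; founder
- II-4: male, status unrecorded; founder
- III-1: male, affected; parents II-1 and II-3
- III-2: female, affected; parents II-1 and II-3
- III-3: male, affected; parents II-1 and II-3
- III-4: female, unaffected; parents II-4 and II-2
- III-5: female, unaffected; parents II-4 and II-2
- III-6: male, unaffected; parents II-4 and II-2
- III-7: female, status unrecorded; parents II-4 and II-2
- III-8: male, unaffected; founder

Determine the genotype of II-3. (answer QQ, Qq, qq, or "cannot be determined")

II-3's phenotype is unrecorded, and no parent or child forces a single allele at both positions; consistent genotype assignments exist with II-3 as QQ or Qq or qq.

cannot be determined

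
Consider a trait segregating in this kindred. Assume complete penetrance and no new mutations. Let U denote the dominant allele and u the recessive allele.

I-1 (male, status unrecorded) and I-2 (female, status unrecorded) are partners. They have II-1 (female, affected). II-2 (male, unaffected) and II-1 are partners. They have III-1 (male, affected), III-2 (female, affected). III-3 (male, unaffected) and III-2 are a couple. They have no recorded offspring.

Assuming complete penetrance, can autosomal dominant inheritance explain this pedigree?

Yes

A consistent assignment under autosomal dominant exists: I-1 UU, I-2 UU, II-1 UU, II-2 uu, III-1 Uu, III-2 Uu, III-3 uu.
In this assignment every recorded phenotype matches its genotype and every non-founder's genotype is obtainable from its parents' genotypes, so the pedigree is consistent.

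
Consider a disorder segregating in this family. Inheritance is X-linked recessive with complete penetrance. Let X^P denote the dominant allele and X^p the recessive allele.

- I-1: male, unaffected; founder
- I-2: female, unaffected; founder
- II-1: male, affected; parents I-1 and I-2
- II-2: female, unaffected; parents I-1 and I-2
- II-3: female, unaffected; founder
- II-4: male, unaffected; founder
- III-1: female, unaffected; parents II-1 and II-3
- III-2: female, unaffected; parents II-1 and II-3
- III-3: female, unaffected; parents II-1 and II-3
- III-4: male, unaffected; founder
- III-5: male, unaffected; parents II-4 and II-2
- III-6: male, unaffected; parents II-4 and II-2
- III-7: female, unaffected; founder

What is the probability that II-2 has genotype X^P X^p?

1/5

I-1 is unaffected, so I-1 is X^P Y.
I-2 is unaffected so carries P and passed p to II-1 (X^p Y), so I-2 is X^P X^p.
Their cross gives offspring ratios 1/2 X^P X^P : 1/2 X^P X^p. Conditioning on II-2 being unaffected, P(X^P X^p) = 1/2 / 1 = 1/2 before taking II-2's own offspring into account.
II-4 is unaffected, so II-4 is X^P Y.
Now use II-2's offspring. Probability of each recorded status — unaffected son III-5: 1/2 if II-2 is X^P X^p, 1 if X^P X^P; unaffected son III-6: 1/2 if II-2 is X^P X^p, 1 if X^P X^P.
Bayes: P(X^P X^p) = 1/2·1/4 / (1/2·1/4 + 1/2·1) = 1/5.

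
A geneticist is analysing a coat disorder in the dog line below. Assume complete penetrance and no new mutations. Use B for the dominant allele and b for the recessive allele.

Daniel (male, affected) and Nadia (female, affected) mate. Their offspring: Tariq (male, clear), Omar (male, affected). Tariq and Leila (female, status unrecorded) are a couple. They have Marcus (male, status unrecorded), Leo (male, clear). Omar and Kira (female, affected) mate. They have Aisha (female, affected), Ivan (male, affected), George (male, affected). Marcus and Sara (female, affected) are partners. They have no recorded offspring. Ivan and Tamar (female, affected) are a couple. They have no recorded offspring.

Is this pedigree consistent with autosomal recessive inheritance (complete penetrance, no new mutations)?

Under autosomal recessive, Tariq (clear, male) cannot arise from Daniel (affected) × Nadia (affected).

No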